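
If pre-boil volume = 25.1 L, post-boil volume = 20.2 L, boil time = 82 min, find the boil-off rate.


rate = (V_pre − V_post) / (t_min/60)
rate = (25.1 − 20.2) / (82/60)

3.5854 L/hr


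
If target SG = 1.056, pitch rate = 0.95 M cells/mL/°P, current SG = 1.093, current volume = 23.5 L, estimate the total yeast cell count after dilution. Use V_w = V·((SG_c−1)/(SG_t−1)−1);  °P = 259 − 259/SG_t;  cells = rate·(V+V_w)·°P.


V_w = 23.5·((1.093−1)/(1.056−1)−1) = 15.5268
V_final = 23.5 + 15.5268 = 39.0268
°P = 259 − 259/1.056 = 13.7348
cells = 0.95·39.0268·13.7348

509.2256 billion cells


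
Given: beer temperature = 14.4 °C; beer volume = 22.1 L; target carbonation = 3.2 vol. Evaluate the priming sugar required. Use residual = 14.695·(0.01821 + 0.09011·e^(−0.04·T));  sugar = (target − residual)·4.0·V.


residual = 14.695·(0.01821 + 0.09011·e^(−0.04·14.4)) = 1.0120
sugar = (3.2 − 1.0120)·4.0·22.1

193.4222 g


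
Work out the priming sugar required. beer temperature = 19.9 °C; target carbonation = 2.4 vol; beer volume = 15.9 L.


residual = 14.695·(0.01821 + 0.09011·e^(−0.04·T));  sugar = (target − residual)·4.0·V
residual = 14.695·(0.01821 + 0.09011·e^(−0.04·19.9)) = 0.8650
sugar = (2.4 − 0.8650)·4.0·15.9

97.6281 g


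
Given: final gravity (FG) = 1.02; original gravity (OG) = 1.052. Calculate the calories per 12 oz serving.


ABW = (OG−FG)·131.25·0.79/FG;  °P = 259 − 259/SG (for OG→OE and FG→AE);  RE = 0.1808·OE + 0.8192·AE;  Cal = (6.9·ABW + 4·(RE−0.1))·FG·3.55
ABW = (1.052 − 1.02)·131.25·0.79/1.02 = 3.2529
OE = 259 − 259/1.052 = 12.8023 °P
AE = 259 − 259/1.02 = 5.0784 °P
RE = 0.1808·12.8023 + 0.8192·5.0784 = 6.4749 °P
Cal = (6.9·3.2529 + 4·(6.4749−0.1))·1.02·3.55

173.6085 kcal


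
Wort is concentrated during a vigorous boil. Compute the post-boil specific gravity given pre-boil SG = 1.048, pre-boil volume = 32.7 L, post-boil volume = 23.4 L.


SG_post = 1 + (SG_pre − 1)·V_pre/V_post
pts_pre = (1.048 − 1)·1000 = 48.0000
pts_post = 48.0000·32.7/23.4 = 67.0769
SG_post = 1 + 67.0769/1000

1.0671


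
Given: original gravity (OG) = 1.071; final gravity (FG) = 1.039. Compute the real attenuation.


AA = (OG−FG)/(OG−1)·100;  RA = AA·0.8192
AA = (1.071 − 1.039)/(1.071 − 1)·100 = 45.0704
RA = 45.0704·0.8192

36.9217 %


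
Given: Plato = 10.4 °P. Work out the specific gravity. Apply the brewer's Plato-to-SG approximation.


SG = 259/(259 − P)
SG = 259/(259 − 10.4)

1.0418


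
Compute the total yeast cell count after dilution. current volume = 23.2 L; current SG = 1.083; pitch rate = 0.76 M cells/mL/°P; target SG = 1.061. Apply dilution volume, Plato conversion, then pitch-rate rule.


V_w = V·((SG_c−1)/(SG_t−1)−1);  °P = 259 − 259/SG_t;  cells = rate·(V+V_w)·°P
V_w = 23.2·((1.083−1)/(1.061−1)−1) = 8.3672
V_final = 23.2 + 8.3672 = 31.5672
°P = 259 − 259/1.061 = 14.8907
cells = 0.76·31.5672·14.8907

357.2433 billion cells


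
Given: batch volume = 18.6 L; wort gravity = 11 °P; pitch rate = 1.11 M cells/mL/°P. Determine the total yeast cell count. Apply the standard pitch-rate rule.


cells (billions) = rate · V_L · °P
cells = 1.11 · 18.6 · 11

227.1060 billion cells


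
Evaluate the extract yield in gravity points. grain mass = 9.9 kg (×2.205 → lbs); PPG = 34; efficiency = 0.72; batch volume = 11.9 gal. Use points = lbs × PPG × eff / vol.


lbs = 9.9 × 2.205 = 21.8295
points = 21.8295 × 34 × 0.72 / 11.9

44.9064 points


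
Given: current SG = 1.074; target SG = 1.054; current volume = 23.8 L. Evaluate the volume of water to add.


V_water = V·((SG_curr − 1)/(SG_target − 1) − 1)
V_water = 23.8·((1.074 − 1)/(1.054 − 1) − 1)

8.8148 L


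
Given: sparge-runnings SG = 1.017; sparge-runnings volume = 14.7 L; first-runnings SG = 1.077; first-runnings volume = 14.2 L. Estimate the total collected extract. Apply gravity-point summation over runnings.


total = Σ (SG_i − 1)·1000·V_i
first = (1.077 − 1)·1000·14.2 = 1093.4000
sparge = (1.017 − 1)·1000·14.7 = 249.9000
total = 1093.4000 + 249.9000

1343.3000 gravity·L


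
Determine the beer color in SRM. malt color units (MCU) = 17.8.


SRM = 1.4922 · MCU^0.6859
SRM = 1.4922 · 17.8^0.6859

10.7520 SRM


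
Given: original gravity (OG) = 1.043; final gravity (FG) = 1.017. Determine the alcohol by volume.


ABV = (OG − FG) · 131.25
ABV = (1.043 − 1.017) · 131.25

3.4125 % ABV


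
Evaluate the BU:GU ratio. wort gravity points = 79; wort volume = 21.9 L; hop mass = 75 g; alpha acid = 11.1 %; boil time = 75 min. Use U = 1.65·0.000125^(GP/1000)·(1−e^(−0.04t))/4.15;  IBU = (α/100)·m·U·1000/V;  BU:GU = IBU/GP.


U = 1.65·0.000125^(79/1000)·(1−e^(−0.04·75))/4.15 = 0.1857
IBU = (11.1/100)·75·0.1857·1000/21.9 = 70.6078
BU:GU = 70.6078/79

0.8938


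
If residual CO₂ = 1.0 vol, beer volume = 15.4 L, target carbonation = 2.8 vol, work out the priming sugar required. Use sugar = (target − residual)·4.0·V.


sugar = (2.8 − 1.0)·4.0·15.4

110.8800 g


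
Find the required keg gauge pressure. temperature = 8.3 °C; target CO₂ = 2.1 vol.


psi = vols/(0.01821 + 0.09011·e^(−0.04·T)) − 14.695
psi = 2.1/(0.01821 + 0.09011·e^(−0.04·8.3)) − 14.695

10.6481 psi


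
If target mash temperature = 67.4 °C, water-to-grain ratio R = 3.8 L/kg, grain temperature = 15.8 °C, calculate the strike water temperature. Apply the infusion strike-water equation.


T_strike = (0.41/R)·(T_mash − T_grain) + T_mash
T_strike = (0.41/3.8)·(67.4 − 15.8) + 67.4

72.9674 °C


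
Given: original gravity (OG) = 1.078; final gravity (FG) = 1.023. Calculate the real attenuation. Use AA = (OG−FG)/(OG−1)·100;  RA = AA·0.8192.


AA = (1.078 − 1.023)/(1.078 − 1)·100 = 70.5128
RA = 70.5128·0.8192

57.7641 %


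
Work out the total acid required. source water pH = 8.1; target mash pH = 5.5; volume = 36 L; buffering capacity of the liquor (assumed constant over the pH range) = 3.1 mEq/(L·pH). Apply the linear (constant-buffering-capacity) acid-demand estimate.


acid = buffering capacity · (pH_source − pH_target) · V
acid = 3.1 · (8.1 − 5.5) · 36

290.1600 mEq


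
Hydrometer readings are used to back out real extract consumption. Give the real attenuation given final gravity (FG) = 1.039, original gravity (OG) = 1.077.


AA = (OG−FG)/(OG−1)·100;  RA = AA·0.8192
AA = (1.077 − 1.039)/(1.077 − 1)·100 = 49.3506
RA = 49.3506·0.8192

40.4281 %


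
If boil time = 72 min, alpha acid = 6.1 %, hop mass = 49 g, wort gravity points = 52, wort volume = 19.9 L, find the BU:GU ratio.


U = 1.65·0.000125^(GP/1000)·(1−e^(−0.04t))/4.15;  IBU = (α/100)·m·U·1000/V;  BU:GU = IBU/GP
U = 1.65·0.000125^(52/1000)·(1−e^(−0.04·72))/4.15 = 0.2352
IBU = (6.1/100)·49·0.2352·1000/19.9 = 35.3230
BU:GU = 35.3230/52

0.6793


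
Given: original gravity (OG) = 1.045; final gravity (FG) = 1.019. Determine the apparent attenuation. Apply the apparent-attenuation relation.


AA = (OG − FG)/(OG − 1) · 100
AA = (1.045 − 1.019)/(1.045 − 1) · 100

57.7778 %


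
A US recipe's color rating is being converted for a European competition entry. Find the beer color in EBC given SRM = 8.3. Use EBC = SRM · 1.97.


EBC = 8.3 · 1.97

16.3510 EBC


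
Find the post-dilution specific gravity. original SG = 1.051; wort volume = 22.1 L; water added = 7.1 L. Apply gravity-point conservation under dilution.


SG_new = 1 + (SG_old − 1)·V_old/(V_old + V_water)
pts = (1.051 − 1)·1000·22.1/(22.1 + 7.1) = 38.5993
SG_new = 1 + 38.5993/1000

1.0386


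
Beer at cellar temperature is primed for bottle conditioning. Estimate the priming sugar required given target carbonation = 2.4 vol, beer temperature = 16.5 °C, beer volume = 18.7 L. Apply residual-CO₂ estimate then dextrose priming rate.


residual = 14.695·(0.01821 + 0.09011·e^(−0.04·T));  sugar = (target − residual)·4.0·V
residual = 14.695·(0.01821 + 0.09011·e^(−0.04·16.5)) = 0.9520
sugar = (2.4 − 0.9520)·4.0·18.7

108.3109 g


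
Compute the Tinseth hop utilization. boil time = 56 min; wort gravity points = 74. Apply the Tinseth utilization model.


U = 1.65·0.000125^(GP/1000) · (1 − e^(−0.04·t))/4.15
bigness = 1.65·0.000125^(74/1000) = 0.8485
boil_factor = (1 − e^(−0.04·56))/4.15 = 0.2153
U = 0.8485 · 0.2153

0.1827


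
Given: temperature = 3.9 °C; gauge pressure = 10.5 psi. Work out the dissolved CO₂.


vols = (P + 14.695)·(0.01821 + 0.09011·e^(−0.04·T))
vols = (10.5 + 14.695)·(0.01821 + 0.09011·e^(−0.04·3.9))

2.4012 volumes


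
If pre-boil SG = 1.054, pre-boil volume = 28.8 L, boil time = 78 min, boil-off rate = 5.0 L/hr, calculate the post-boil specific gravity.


V_post = V_pre − rate·(t/60);  SG_post = 1 + (SG_pre−1)·V_pre/V_post
V_post = 28.8 − 5.0·(78/60) = 22.3000
SG_post = 1 + (1.054 − 1)·28.8/22.3000

1.0697


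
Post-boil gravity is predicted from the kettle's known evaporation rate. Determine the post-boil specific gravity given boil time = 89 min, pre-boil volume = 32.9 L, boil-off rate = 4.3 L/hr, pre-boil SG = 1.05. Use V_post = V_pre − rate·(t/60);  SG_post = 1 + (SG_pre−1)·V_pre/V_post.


V_post = 32.9 − 4.3·(89/60) = 26.5217
SG_post = 1 + (1.05 − 1)·32.9/26.5217

1.0620


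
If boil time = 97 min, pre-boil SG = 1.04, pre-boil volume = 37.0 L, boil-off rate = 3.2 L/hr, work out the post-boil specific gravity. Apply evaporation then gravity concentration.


V_post = V_pre − rate·(t/60);  SG_post = 1 + (SG_pre−1)·V_pre/V_post
V_post = 37.0 − 3.2·(97/60) = 31.8267
SG_post = 1 + (1.04 − 1)·37.0/31.8267

1.0465


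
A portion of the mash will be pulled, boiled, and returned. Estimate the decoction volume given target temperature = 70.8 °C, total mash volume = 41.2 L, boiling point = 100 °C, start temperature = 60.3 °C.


V_dec = V_total·(T_target − T_start)/(T_boil − T_start)
V_dec = 41.2·(70.8 − 60.3)/(100 − 60.3)

10.8967 L


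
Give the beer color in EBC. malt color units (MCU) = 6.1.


SRM = 1.4922·MCU^0.6859;  EBC = SRM·1.97
SRM = 1.4922·6.1^0.6859 = 5.1580
EBC = 5.1580·1.97

10.1613 EBC


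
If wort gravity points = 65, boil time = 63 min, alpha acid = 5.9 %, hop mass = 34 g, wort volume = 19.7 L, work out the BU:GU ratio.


U = 1.65·0.000125^(GP/1000)·(1−e^(−0.04t))/4.15;  IBU = (α/100)·m·U·1000/V;  BU:GU = IBU/GP
U = 1.65·0.000125^(65/1000)·(1−e^(−0.04·63))/4.15 = 0.2038
IBU = (5.9/100)·34·0.2038·1000/19.7 = 20.7573
BU:GU = 20.7573/65

0.3193


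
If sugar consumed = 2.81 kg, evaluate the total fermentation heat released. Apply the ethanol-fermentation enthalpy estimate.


Q = m_sugar · 590 kJ/kg
Q = 2.81 · 590

1657.9000 kJ


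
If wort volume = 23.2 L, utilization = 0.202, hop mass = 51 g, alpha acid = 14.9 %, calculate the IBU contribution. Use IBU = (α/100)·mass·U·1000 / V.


IBU = (14.9/100)·51·0.202·1000 / 23.2

66.1637 IBU


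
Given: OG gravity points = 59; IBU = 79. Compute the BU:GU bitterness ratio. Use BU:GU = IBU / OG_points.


BU:GU = 79 / 59

1.3390


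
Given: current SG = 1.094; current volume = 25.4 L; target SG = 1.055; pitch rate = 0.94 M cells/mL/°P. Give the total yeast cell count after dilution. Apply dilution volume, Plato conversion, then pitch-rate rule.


V_w = V·((SG_c−1)/(SG_t−1)−1);  °P = 259 − 259/SG_t;  cells = rate·(V+V_w)·°P
V_w = 25.4·((1.094−1)/(1.055−1)−1) = 18.0109
V_final = 25.4 + 18.0109 = 43.4109
°P = 259 − 259/1.055 = 13.5024
cells = 0.94·43.4109·13.5024

550.9811 billion cells


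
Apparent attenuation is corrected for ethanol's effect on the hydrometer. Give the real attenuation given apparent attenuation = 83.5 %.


RA = AA · 0.8192
RA = 83.5 · 0.8192

68.4032 %


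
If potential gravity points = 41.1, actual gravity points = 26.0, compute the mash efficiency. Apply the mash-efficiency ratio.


efficiency = actual / potential × 100
efficiency = 26.0 / 41.1 × 100

63.2603 %


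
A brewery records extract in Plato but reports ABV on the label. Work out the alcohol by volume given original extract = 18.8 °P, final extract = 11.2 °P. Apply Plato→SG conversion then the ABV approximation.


SG = 259/(259 − P);  ABV = (OG − FG)·131.25
OG = 259/(259 − 18.8) = 1.0783
FG = 259/(259 − 11.2) = 1.0452
ABV = (1.0783 − 1.0452)·131.25

4.3405 % ABV


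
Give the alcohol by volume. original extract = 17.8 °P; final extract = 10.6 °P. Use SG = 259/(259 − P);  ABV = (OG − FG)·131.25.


OG = 259/(259 − 17.8) = 1.0738
FG = 259/(259 − 10.6) = 1.0427
ABV = (1.0738 − 1.0427)·131.25

4.0851 % ABV


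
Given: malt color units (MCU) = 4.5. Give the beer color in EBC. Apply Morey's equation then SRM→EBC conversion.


SRM = 1.4922·MCU^0.6859;  EBC = SRM·1.97
SRM = 1.4922·4.5^0.6859 = 4.1866
EBC = 4.1866·1.97

8.2477 EBC


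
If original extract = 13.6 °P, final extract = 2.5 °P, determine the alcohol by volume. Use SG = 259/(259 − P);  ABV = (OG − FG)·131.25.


OG = 259/(259 − 13.6) = 1.0554
FG = 259/(259 − 2.5) = 1.0097
ABV = (1.0554 − 1.0097)·131.25

5.9946 % ABV


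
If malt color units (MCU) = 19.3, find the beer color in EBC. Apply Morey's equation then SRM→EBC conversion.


SRM = 1.4922·MCU^0.6859;  EBC = SRM·1.97
SRM = 1.4922·19.3^0.6859 = 11.3656
EBC = 11.3656·1.97

22.3902 EBC


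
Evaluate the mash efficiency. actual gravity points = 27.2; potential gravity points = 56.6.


efficiency = actual / potential × 100
efficiency = 27.2 / 56.6 × 100

48.0565 %


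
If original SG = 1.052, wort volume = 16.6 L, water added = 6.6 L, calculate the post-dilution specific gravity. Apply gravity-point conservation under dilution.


SG_new = 1 + (SG_old − 1)·V_old/(V_old + V_water)
pts = (1.052 − 1)·1000·16.6/(16.6 + 6.6) = 37.2069
SG_new = 1 + 37.2069/1000

1.0372


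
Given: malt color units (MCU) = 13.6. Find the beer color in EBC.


SRM = 1.4922·MCU^0.6859;  EBC = SRM·1.97
SRM = 1.4922·13.6^0.6859 = 8.9397
EBC = 8.9397·1.97

17.6111 EBC


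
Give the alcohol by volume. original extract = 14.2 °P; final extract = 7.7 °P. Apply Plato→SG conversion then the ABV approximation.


SG = 259/(259 − P);  ABV = (OG − FG)·131.25
OG = 259/(259 − 14.2) = 1.0580
FG = 259/(259 − 7.7) = 1.0306
ABV = (1.0580 − 1.0306)·131.25

3.5918 % ABV


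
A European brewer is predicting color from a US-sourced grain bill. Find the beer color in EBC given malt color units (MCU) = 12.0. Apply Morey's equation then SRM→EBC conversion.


SRM = 1.4922·MCU^0.6859;  EBC = SRM·1.97
SRM = 1.4922·12.0^0.6859 = 8.2042
EBC = 8.2042·1.97

16.1623 EBC


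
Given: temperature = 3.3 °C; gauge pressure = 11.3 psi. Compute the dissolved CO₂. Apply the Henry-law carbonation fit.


vols = (P + 14.695)·(0.01821 + 0.09011·e^(−0.04·T))
vols = (11.3 + 14.695)·(0.01821 + 0.09011·e^(−0.04·3.3))

2.5261 volumes


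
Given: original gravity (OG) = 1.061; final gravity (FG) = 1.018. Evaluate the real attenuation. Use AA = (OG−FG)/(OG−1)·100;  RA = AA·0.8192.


AA = (1.061 − 1.018)/(1.061 − 1)·100 = 70.4918
RA = 70.4918·0.8192

57.7469 %


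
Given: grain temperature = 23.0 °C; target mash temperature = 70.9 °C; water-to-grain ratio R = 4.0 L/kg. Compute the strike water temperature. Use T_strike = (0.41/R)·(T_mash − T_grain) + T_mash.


T_strike = (0.41/4.0)·(70.9 − 23.0) + 70.9

75.8098 °C


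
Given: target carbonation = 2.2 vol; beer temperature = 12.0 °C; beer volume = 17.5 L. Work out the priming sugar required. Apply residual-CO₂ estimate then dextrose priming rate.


residual = 14.695·(0.01821 + 0.09011·e^(−0.04·T));  sugar = (target − residual)·4.0·V
residual = 14.695·(0.01821 + 0.09011·e^(−0.04·12.0)) = 1.0870
sugar = (2.2 − 1.0870)·4.0·17.5

77.9122 g


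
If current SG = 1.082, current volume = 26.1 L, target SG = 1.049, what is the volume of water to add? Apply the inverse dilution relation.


V_water = V·((SG_curr − 1)/(SG_target − 1) − 1)
V_water = 26.1·((1.082 − 1)/(1.049 − 1) − 1)

17.5776 L


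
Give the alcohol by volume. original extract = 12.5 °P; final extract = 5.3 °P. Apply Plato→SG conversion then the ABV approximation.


SG = 259/(259 − P);  ABV = (OG − FG)·131.25
OG = 259/(259 − 12.5) = 1.0507
FG = 259/(259 − 5.3) = 1.0209
ABV = (1.0507 − 1.0209)·131.25

3.9138 % ABV


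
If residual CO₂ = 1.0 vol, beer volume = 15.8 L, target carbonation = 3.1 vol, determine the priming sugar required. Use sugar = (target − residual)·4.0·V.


sugar = (3.1 − 1.0)·4.0·15.8

132.7200 g


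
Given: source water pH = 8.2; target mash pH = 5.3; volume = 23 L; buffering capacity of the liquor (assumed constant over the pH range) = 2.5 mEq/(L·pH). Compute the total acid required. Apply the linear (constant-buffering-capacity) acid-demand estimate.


acid = buffering capacity · (pH_source − pH_target) · V
acid = 2.5 · (8.2 − 5.3) · 23

166.7500 mEq


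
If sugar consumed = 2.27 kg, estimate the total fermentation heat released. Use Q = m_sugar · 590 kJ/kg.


Q = 2.27 · 590

1339.3000 kJ


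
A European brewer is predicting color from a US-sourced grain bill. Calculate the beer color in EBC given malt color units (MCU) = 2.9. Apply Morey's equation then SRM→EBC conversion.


SRM = 1.4922·MCU^0.6859;  EBC = SRM·1.97
SRM = 1.4922·2.9^0.6859 = 3.0973
EBC = 3.0973·1.97

6.1017 EBC


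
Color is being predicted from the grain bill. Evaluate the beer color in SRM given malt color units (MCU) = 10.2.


SRM = 1.4922 · MCU^0.6859
SRM = 1.4922 · 10.2^0.6859

7.3388 SRM


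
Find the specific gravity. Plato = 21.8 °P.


SG = 259/(259 − P)
SG = 259/(259 − 21.8)

1.0919


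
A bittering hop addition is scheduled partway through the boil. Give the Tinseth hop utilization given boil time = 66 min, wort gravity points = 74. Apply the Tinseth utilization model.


U = 1.65·0.000125^(GP/1000) · (1 − e^(−0.04·t))/4.15
bigness = 1.65·0.000125^(74/1000) = 0.8485
boil_factor = (1 − e^(−0.04·66))/4.15 = 0.2238
U = 0.8485 · 0.2238

0.1899


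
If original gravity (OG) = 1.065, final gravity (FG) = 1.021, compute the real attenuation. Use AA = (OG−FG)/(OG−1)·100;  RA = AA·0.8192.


AA = (1.065 − 1.021)/(1.065 − 1)·100 = 67.6923
RA = 67.6923·0.8192

55.4535 %


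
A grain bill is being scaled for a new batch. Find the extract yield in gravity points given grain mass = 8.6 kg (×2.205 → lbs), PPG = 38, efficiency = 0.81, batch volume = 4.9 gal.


points = lbs × PPG × eff / vol
lbs = 8.6 × 2.205 = 18.9630
points = 18.9630 × 38 × 0.81 / 4.9

119.1186 points


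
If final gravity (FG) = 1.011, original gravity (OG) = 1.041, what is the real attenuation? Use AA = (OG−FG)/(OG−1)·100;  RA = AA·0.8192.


AA = (1.041 − 1.011)/(1.041 − 1)·100 = 73.1707
RA = 73.1707·0.8192

59.9415 %


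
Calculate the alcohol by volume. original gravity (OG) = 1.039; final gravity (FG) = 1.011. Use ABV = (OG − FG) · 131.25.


ABV = (1.039 − 1.011) · 131.25

3.6750 % ABV


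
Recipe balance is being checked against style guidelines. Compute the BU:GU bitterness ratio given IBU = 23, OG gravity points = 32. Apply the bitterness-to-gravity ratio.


BU:GU = IBU / OG_points
BU:GU = 23 / 32

0.7188


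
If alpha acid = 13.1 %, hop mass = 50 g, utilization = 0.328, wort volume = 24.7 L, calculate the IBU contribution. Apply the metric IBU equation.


IBU = (α/100)·mass·U·1000 / V
IBU = (13.1/100)·50·0.328·1000 / 24.7

86.9798 IBU


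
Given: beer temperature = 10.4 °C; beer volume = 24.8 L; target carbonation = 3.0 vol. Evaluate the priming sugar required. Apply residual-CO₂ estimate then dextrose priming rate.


residual = 14.695·(0.01821 + 0.09011·e^(−0.04·T));  sugar = (target − residual)·4.0·V
residual = 14.695·(0.01821 + 0.09011·e^(−0.04·10.4)) = 1.1411
sugar = (3.0 − 1.1411)·4.0·24.8

184.4007 g


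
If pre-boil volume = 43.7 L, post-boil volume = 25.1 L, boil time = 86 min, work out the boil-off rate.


rate = (V_pre − V_post) / (t_min/60)
rate = (43.7 − 25.1) / (86/60)

12.9767 L/hr


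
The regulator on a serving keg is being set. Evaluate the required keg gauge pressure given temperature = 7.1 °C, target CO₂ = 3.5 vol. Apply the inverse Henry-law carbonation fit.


psi = vols/(0.01821 + 0.09011·e^(−0.04·T)) − 14.695
psi = 3.5/(0.01821 + 0.09011·e^(−0.04·7.1)) − 14.695

25.9829 psi


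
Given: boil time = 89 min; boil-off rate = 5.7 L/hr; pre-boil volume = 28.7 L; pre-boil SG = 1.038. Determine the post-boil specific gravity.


V_post = V_pre − rate·(t/60);  SG_post = 1 + (SG_pre−1)·V_pre/V_post
V_post = 28.7 − 5.7·(89/60) = 20.2450
SG_post = 1 + (1.038 − 1)·28.7/20.2450

1.0539


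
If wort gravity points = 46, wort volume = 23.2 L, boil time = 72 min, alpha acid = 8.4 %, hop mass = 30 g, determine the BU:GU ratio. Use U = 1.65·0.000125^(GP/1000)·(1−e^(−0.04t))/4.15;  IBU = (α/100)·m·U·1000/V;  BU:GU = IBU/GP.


U = 1.65·0.000125^(46/1000)·(1−e^(−0.04·72))/4.15 = 0.2482
IBU = (8.4/100)·30·0.2482·1000/23.2 = 26.9598
BU:GU = 26.9598/46

0.5861


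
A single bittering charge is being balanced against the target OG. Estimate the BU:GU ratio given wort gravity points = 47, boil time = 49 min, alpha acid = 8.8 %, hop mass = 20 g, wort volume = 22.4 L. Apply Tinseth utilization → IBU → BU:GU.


U = 1.65·0.000125^(GP/1000)·(1−e^(−0.04t))/4.15;  IBU = (α/100)·m·U·1000/V;  BU:GU = IBU/GP
U = 1.65·0.000125^(47/1000)·(1−e^(−0.04·49))/4.15 = 0.2239
IBU = (8.8/100)·20·0.2239·1000/22.4 = 17.5922
BU:GU = 17.5922/47

0.3743


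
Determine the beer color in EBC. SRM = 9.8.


EBC = SRM · 1.97
EBC = 9.8 · 1.97

19.3060 EBC


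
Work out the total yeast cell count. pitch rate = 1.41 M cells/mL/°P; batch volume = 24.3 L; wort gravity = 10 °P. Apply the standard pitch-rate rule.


cells (billions) = rate · V_L · °P
cells = 1.41 · 24.3 · 10

342.6300 billion cells


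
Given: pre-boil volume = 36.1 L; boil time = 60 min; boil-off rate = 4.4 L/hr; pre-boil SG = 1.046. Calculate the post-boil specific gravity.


V_post = V_pre − rate·(t/60);  SG_post = 1 + (SG_pre−1)·V_pre/V_post
V_post = 36.1 − 4.4·(60/60) = 31.7000
SG_post = 1 + (1.046 − 1)·36.1/31.7000

1.0524


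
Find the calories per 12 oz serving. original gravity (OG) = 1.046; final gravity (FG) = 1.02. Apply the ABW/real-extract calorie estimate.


ABW = (OG−FG)·131.25·0.79/FG;  °P = 259 − 259/SG (for OG→OE and FG→AE);  RE = 0.1808·OE + 0.8192·AE;  Cal = (6.9·ABW + 4·(RE−0.1))·FG·3.55
ABW = (1.046 − 1.02)·131.25·0.79/1.02 = 2.6430
OE = 259 − 259/1.046 = 11.3901 °P
AE = 259 − 259/1.02 = 5.0784 °P
RE = 0.1808·11.3901 + 0.8192·5.0784 = 6.2196 °P
Cal = (6.9·2.6430 + 4·(6.2196−0.1))·1.02·3.55

154.6714 kcal


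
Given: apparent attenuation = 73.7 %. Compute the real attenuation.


RA = AA · 0.8192
RA = 73.7 · 0.8192

60.3750 %


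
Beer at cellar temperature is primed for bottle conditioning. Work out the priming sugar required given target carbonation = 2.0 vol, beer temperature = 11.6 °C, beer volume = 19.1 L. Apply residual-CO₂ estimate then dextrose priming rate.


residual = 14.695·(0.01821 + 0.09011·e^(−0.04·T));  sugar = (target − residual)·4.0·V
residual = 14.695·(0.01821 + 0.09011·e^(−0.04·11.6)) = 1.1002
sugar = (2.0 − 1.1002)·4.0·19.1

68.7460 g


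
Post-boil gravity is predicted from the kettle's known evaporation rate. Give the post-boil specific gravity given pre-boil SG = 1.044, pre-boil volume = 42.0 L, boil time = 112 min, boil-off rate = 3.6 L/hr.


V_post = V_pre − rate·(t/60);  SG_post = 1 + (SG_pre−1)·V_pre/V_post
V_post = 42.0 − 3.6·(112/60) = 35.2800
SG_post = 1 + (1.044 − 1)·42.0/35.2800

1.0524


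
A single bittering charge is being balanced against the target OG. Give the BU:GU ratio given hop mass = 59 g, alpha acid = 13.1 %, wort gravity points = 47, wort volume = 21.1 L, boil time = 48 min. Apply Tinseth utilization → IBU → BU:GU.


U = 1.65·0.000125^(GP/1000)·(1−e^(−0.04t))/4.15;  IBU = (α/100)·m·U·1000/V;  BU:GU = IBU/GP
U = 1.65·0.000125^(47/1000)·(1−e^(−0.04·48))/4.15 = 0.2224
IBU = (13.1/100)·59·0.2224·1000/21.1 = 81.4668
BU:GU = 81.4668/47

1.7333


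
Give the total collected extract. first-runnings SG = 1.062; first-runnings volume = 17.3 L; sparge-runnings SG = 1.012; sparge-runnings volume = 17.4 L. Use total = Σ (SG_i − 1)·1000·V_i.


first = (1.062 − 1)·1000·17.3 = 1072.6000
sparge = (1.012 − 1)·1000·17.4 = 208.8000
total = 1072.6000 + 208.8000

1281.4000 gravity·L


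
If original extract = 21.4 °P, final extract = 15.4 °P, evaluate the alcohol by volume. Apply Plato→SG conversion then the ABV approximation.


SG = 259/(259 − P);  ABV = (OG − FG)·131.25
OG = 259/(259 − 21.4) = 1.0901
FG = 259/(259 − 15.4) = 1.0632
ABV = (1.0901 − 1.0632)·131.25

3.5239 % ABV


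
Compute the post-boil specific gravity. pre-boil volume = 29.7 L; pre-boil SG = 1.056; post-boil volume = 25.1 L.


SG_post = 1 + (SG_pre − 1)·V_pre/V_post
pts_pre = (1.056 − 1)·1000 = 56.0000
pts_post = 56.0000·29.7/25.1 = 66.2629
SG_post = 1 + 66.2629/1000

1.0663


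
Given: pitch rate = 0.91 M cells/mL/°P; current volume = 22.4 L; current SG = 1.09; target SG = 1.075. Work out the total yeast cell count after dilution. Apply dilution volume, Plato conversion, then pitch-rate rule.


V_w = V·((SG_c−1)/(SG_t−1)−1);  °P = 259 − 259/SG_t;  cells = rate·(V+V_w)·°P
V_w = 22.4·((1.09−1)/(1.075−1)−1) = 4.4800
V_final = 22.4 + 4.4800 = 26.8800
°P = 259 − 259/1.075 = 18.0698
cells = 0.91·26.8800·18.0698

442.0010 billion cells


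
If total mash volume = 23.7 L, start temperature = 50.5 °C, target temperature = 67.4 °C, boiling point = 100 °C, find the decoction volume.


V_dec = V_total·(T_target − T_start)/(T_boil − T_start)
V_dec = 23.7·(67.4 − 50.5)/(100 − 50.5)

8.0915 L


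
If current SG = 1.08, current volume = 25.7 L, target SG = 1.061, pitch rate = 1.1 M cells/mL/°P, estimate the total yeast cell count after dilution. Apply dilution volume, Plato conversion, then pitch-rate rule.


V_w = V·((SG_c−1)/(SG_t−1)−1);  °P = 259 − 259/SG_t;  cells = rate·(V+V_w)·°P
V_w = 25.7·((1.08−1)/(1.061−1)−1) = 8.0049
V_final = 25.7 + 8.0049 = 33.7049
°P = 259 − 259/1.061 = 14.8907
cells = 1.1·33.7049·14.8907

552.0777 billion cells


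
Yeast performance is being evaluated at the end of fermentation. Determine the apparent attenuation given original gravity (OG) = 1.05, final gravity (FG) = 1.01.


AA = (OG − FG)/(OG − 1) · 100
AA = (1.05 − 1.01)/(1.05 − 1) · 100

80.0000 %


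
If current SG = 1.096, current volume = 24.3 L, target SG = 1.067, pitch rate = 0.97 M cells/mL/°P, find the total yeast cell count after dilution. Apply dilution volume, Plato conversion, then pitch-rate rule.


V_w = V·((SG_c−1)/(SG_t−1)−1);  °P = 259 − 259/SG_t;  cells = rate·(V+V_w)·°P
V_w = 24.3·((1.096−1)/(1.067−1)−1) = 10.5179
V_final = 24.3 + 10.5179 = 34.8179
°P = 259 − 259/1.067 = 16.2634
cells = 0.97·34.8179·16.2634

549.2684 billion cells


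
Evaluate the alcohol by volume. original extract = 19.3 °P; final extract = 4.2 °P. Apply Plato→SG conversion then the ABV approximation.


SG = 259/(259 − P);  ABV = (OG − FG)·131.25
OG = 259/(259 − 19.3) = 1.0805
FG = 259/(259 − 4.2) = 1.0165
ABV = (1.0805 − 1.0165)·131.25

8.4044 % ABV


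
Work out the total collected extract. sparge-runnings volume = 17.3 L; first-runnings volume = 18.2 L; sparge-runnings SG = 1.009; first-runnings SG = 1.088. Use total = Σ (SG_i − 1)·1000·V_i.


first = (1.088 − 1)·1000·18.2 = 1601.6000
sparge = (1.009 − 1)·1000·17.3 = 155.7000
total = 1601.6000 + 155.7000

1757.3000 gravity·L


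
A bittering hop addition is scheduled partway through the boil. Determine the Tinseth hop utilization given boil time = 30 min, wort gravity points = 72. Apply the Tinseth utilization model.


U = 1.65·0.000125^(GP/1000) · (1 − e^(−0.04·t))/4.15
bigness = 1.65·0.000125^(72/1000) = 0.8639
boil_factor = (1 − e^(−0.04·30))/4.15 = 0.1684
U = 0.8639 · 0.1684

0.1455


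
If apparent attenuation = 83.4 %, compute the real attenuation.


RA = AA · 0.8192
RA = 83.4 · 0.8192

68.3213 %


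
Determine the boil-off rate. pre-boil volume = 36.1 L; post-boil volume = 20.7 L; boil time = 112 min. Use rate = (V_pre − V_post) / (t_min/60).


rate = (36.1 − 20.7) / (112/60)

8.2500 L/hr


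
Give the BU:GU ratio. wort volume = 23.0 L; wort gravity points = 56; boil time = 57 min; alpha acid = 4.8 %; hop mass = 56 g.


U = 1.65·0.000125^(GP/1000)·(1−e^(−0.04t))/4.15;  IBU = (α/100)·m·U·1000/V;  BU:GU = IBU/GP
U = 1.65·0.000125^(56/1000)·(1−e^(−0.04·57))/4.15 = 0.2158
IBU = (4.8/100)·56·0.2158·1000/23.0 = 25.2176
BU:GU = 25.2176/56

0.4503


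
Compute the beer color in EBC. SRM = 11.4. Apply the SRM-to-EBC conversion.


EBC = SRM · 1.97
EBC = 11.4 · 1.97

22.4580 EBC


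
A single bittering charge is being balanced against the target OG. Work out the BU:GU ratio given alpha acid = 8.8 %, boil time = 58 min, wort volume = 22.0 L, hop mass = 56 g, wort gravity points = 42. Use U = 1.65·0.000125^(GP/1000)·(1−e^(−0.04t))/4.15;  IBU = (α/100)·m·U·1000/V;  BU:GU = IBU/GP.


U = 1.65·0.000125^(42/1000)·(1−e^(−0.04·58))/4.15 = 0.2458
IBU = (8.8/100)·56·0.2458·1000/22.0 = 55.0591
BU:GU = 55.0591/42

1.3109


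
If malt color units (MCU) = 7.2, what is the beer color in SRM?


SRM = 1.4922 · MCU^0.6859
SRM = 1.4922 · 7.2^0.6859

5.7792 SRM


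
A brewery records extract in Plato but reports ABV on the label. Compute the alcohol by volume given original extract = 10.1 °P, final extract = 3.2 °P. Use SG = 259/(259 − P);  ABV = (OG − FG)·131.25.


OG = 259/(259 − 10.1) = 1.0406
FG = 259/(259 − 3.2) = 1.0125
ABV = (1.0406 − 1.0125)·131.25

3.6840 % ABV


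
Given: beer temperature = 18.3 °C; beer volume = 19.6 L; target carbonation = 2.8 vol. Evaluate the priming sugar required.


residual = 14.695·(0.01821 + 0.09011·e^(−0.04·T));  sugar = (target − residual)·4.0·V
residual = 14.695·(0.01821 + 0.09011·e^(−0.04·18.3)) = 0.9044
sugar = (2.8 − 0.9044)·4.0·19.6

148.6112 g


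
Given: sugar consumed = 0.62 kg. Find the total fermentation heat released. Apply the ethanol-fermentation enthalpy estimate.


Q = m_sugar · 590 kJ/kg
Q = 0.62 · 590

365.8000 kJ


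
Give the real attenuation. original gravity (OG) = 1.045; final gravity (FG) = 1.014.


AA = (OG−FG)/(OG−1)·100;  RA = AA·0.8192
AA = (1.045 − 1.014)/(1.045 − 1)·100 = 68.8889
RA = 68.8889·0.8192

56.4338 %


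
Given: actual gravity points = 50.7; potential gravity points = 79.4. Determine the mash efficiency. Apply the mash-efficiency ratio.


efficiency = actual / potential × 100
efficiency = 50.7 / 79.4 × 100

63.8539 %


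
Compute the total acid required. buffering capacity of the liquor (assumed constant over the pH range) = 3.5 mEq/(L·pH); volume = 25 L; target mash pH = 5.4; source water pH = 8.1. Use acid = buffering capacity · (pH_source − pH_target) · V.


acid = 3.5 · (8.1 − 5.4) · 25

236.2500 mEq


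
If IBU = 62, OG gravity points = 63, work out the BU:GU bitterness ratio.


BU:GU = IBU / OG_points
BU:GU = 62 / 63

0.9841


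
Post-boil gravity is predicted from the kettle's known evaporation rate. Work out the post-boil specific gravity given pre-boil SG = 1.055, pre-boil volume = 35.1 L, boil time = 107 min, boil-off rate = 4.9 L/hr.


V_post = V_pre − rate·(t/60);  SG_post = 1 + (SG_pre−1)·V_pre/V_post
V_post = 35.1 − 4.9·(107/60) = 26.3617
SG_post = 1 + (1.055 − 1)·35.1/26.3617

1.0732


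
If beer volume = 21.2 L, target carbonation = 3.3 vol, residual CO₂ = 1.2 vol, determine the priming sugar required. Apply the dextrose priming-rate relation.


sugar = (target − residual)·4.0·V
sugar = (3.3 − 1.2)·4.0·21.2

178.0800 g


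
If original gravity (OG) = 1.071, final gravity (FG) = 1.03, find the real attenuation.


AA = (OG−FG)/(OG−1)·100;  RA = AA·0.8192
AA = (1.071 − 1.03)/(1.071 − 1)·100 = 57.7465
RA = 57.7465·0.8192

47.3059 %


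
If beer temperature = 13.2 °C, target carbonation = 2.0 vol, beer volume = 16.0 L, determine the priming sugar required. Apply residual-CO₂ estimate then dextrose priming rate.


residual = 14.695·(0.01821 + 0.09011·e^(−0.04·T));  sugar = (target − residual)·4.0·V
residual = 14.695·(0.01821 + 0.09011·e^(−0.04·13.2)) = 1.0486
sugar = (2.0 − 1.0486)·4.0·16.0

60.8917 g


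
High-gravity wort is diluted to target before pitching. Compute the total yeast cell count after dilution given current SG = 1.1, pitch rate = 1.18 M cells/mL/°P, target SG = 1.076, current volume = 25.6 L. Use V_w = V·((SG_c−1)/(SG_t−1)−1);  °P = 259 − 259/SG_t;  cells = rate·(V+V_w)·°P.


V_w = 25.6·((1.1−1)/(1.076−1)−1) = 8.0842
V_final = 25.6 + 8.0842 = 33.6842
°P = 259 − 259/1.076 = 18.2937
cells = 1.18·33.6842·18.2937

727.1257 billion cells


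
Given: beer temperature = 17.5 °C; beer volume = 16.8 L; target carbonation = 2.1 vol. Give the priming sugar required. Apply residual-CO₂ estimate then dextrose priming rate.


residual = 14.695·(0.01821 + 0.09011·e^(−0.04·T));  sugar = (target − residual)·4.0·V
residual = 14.695·(0.01821 + 0.09011·e^(−0.04·17.5)) = 0.9252
sugar = (2.1 − 0.9252)·4.0·16.8

78.9494 g


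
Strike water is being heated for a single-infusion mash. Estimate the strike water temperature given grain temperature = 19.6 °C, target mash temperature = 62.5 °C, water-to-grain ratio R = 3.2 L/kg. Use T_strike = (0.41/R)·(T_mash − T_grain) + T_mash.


T_strike = (0.41/3.2)·(62.5 − 19.6) + 62.5

67.9966 °C


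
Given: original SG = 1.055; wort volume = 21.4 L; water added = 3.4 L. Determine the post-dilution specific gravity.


SG_new = 1 + (SG_old − 1)·V_old/(V_old + V_water)
pts = (1.055 − 1)·1000·21.4/(21.4 + 3.4) = 47.4597
SG_new = 1 + 47.4597/1000

1.0475


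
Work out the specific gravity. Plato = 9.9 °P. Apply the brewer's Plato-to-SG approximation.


SG = 259/(259 − P)
SG = 259/(259 − 9.9)

1.0397


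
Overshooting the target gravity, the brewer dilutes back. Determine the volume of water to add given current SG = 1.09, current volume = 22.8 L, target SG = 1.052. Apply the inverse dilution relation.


V_water = V·((SG_curr − 1)/(SG_target − 1) − 1)
V_water = 22.8·((1.09 − 1)/(1.052 − 1) − 1)

16.6615 L


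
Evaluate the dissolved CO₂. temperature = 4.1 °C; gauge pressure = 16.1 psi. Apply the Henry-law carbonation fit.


vols = (P + 14.695)·(0.01821 + 0.09011·e^(−0.04·T))
vols = (16.1 + 14.695)·(0.01821 + 0.09011·e^(−0.04·4.1))

2.9160 volumes


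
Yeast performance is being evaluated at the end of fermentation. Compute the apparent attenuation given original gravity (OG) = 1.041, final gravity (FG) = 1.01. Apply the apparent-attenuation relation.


AA = (OG − FG)/(OG − 1) · 100
AA = (1.041 − 1.01)/(1.041 − 1) · 100

75.6098 %


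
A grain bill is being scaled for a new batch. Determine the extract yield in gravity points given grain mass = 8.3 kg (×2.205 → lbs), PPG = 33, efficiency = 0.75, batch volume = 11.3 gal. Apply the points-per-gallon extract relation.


points = lbs × PPG × eff / vol
lbs = 8.3 × 2.205 = 18.3015
points = 18.3015 × 33 × 0.75 / 11.3

40.0851 points


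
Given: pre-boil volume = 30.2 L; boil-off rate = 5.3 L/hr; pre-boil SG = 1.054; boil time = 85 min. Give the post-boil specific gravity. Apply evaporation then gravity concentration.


V_post = V_pre − rate·(t/60);  SG_post = 1 + (SG_pre−1)·V_pre/V_post
V_post = 30.2 − 5.3·(85/60) = 22.6917
SG_post = 1 + (1.054 − 1)·30.2/22.6917

1.0719


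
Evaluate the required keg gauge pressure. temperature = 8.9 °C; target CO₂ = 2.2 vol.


psi = vols/(0.01821 + 0.09011·e^(−0.04·T)) − 14.695
psi = 2.2/(0.01821 + 0.09011·e^(−0.04·8.9)) − 14.695

12.3554 psi


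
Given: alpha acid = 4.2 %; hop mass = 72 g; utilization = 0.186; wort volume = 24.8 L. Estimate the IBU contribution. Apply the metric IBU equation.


IBU = (α/100)·mass·U·1000 / V
IBU = (4.2/100)·72·0.186·1000 / 24.8

22.6800 IBU


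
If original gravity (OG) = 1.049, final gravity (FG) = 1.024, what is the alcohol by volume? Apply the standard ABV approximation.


ABV = (OG − FG) · 131.25
ABV = (1.049 − 1.024) · 131.25

3.2812 % ABV


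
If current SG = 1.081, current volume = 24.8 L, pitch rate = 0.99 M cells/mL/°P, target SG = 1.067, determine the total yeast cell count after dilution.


V_w = V·((SG_c−1)/(SG_t−1)−1);  °P = 259 − 259/SG_t;  cells = rate·(V+V_w)·°P
V_w = 24.8·((1.081−1)/(1.067−1)−1) = 5.1821
V_final = 24.8 + 5.1821 = 29.9821
°P = 259 − 259/1.067 = 16.2634
cells = 0.99·29.9821·16.2634

482.7333 billion cells


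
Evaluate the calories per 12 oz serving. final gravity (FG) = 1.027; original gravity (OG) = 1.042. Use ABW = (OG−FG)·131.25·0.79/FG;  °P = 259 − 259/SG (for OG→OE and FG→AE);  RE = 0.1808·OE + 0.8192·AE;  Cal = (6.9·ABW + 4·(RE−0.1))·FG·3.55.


ABW = (1.042 − 1.027)·131.25·0.79/1.027 = 1.5144
OE = 259 − 259/1.042 = 10.4395 °P
AE = 259 − 259/1.027 = 6.8092 °P
RE = 0.1808·10.4395 + 0.8192·6.8092 = 7.4655 °P
Cal = (6.9·1.5144 + 4·(7.4655−0.1))·1.027·3.55

145.5118 kcal


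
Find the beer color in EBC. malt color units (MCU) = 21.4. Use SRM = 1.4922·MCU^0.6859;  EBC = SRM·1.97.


SRM = 1.4922·21.4^0.6859 = 12.1999
EBC = 12.1999·1.97

24.0339 EBC


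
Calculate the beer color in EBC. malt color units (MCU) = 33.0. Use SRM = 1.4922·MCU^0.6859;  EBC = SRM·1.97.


SRM = 1.4922·33.0^0.6859 = 16.4201
EBC = 16.4201·1.97

32.3476 EBC


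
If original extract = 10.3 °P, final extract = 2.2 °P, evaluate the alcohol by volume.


SG = 259/(259 − P);  ABV = (OG − FG)·131.25
OG = 259/(259 − 10.3) = 1.0414
FG = 259/(259 − 2.2) = 1.0086
ABV = (1.0414 − 1.0086)·131.25

4.3114 % ABV


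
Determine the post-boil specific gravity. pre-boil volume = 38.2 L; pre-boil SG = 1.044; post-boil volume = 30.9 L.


SG_post = 1 + (SG_pre − 1)·V_pre/V_post
pts_pre = (1.044 − 1)·1000 = 44.0000
pts_post = 44.0000·38.2/30.9 = 54.3948
SG_post = 1 + 54.3948/1000

1.0544


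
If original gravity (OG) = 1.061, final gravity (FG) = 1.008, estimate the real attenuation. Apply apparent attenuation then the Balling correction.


AA = (OG−FG)/(OG−1)·100;  RA = AA·0.8192
AA = (1.061 − 1.008)/(1.061 − 1)·100 = 86.8852
RA = 86.8852·0.8192

71.1764 %


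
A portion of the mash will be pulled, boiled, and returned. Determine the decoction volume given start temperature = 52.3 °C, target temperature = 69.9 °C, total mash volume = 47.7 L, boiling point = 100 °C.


V_dec = V_total·(T_target − T_start)/(T_boil − T_start)
V_dec = 47.7·(69.9 − 52.3)/(100 − 52.3)

17.6000 L


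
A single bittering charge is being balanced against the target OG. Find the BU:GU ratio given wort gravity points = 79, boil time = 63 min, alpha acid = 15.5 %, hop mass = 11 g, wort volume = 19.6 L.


U = 1.65·0.000125^(GP/1000)·(1−e^(−0.04t))/4.15;  IBU = (α/100)·m·U·1000/V;  BU:GU = IBU/GP
U = 1.65·0.000125^(79/1000)·(1−e^(−0.04·63))/4.15 = 0.1797
IBU = (15.5/100)·11·0.1797·1000/19.6 = 15.6362
BU:GU = 15.6362/79

0.1979
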